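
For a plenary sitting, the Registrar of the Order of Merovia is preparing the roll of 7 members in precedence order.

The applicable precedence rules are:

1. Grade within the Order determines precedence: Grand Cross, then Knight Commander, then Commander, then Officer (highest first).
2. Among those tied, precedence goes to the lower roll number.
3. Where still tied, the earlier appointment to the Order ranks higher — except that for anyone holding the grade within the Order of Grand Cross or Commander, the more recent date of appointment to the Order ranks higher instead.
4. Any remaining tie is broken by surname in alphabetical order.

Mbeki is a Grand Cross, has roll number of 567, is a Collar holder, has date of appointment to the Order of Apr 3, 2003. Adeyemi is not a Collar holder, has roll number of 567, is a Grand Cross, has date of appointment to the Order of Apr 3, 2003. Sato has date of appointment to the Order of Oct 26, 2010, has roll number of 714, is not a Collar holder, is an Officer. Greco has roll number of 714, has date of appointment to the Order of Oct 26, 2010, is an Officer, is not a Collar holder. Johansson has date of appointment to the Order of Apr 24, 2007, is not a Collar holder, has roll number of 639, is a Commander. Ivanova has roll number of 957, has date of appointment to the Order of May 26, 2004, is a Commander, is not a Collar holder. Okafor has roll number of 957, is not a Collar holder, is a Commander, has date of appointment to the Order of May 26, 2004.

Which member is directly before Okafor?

Ivanova

By grade within the Order: Adeyemi and Mbeki (Grand Cross); then Johansson, Ivanova and Okafor (Commander); then Greco and Sato (Officer).
Adeyemi and Mbeki both have roll number 567, so the next rule applies.
Adeyemi and Mbeki both have date of appointment to the Order Apr 3, 2003, so the next rule applies.
Among Adeyemi and Mbeki, alphabetically by surname: Adeyemi before Mbeki.
Among Johansson, Ivanova and Okafor, by roll number (lower first): Johansson (639) before Ivanova and Okafor (957).
Ivanova and Okafor both have date of appointment to the Order May 26, 2004, so the next rule applies.
Among Ivanova and Okafor, alphabetically by surname: Ivanova before Okafor.
Greco and Sato both have roll number 714, so the next rule applies.
Greco and Sato both have date of appointment to the Order Oct 26, 2010, so the next rule applies.
Among Greco and Sato, alphabetically by surname: Greco before Sato.
Order: Adeyemi, Mbeki, Johansson, Ivanova, Okafor, Greco, Sato.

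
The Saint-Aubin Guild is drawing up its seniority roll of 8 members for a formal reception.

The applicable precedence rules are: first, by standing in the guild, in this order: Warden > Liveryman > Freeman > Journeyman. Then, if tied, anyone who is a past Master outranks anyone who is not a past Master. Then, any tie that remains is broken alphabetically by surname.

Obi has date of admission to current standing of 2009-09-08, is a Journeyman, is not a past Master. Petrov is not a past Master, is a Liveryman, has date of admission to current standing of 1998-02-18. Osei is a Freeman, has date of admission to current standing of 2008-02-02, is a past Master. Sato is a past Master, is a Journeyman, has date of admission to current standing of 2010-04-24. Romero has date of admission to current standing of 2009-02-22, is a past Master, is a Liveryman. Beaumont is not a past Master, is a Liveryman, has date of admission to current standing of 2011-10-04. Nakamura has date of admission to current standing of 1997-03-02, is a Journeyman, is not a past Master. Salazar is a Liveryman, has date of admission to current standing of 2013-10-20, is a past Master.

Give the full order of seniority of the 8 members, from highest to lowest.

By standing in the guild: Romero, Salazar, Beaumont and Petrov (Liveryman); then Osei (Freeman); then Sato, Nakamura and Obi (Journeyman).
Among Romero, Salazar, Beaumont and Petrov, a past Master before not a past Master: Romero and Salazar (a past Master) before Beaumont and Petrov (not a past Master).
Among Romero and Salazar, alphabetically by surname: Romero before Salazar.
Among Beaumont and Petrov, alphabetically by surname: Beaumont before Petrov.
Among Sato, Nakamura and Obi, a past Master before not a past Master: Sato (a past Master) before Nakamura and Obi (not a past Master).
Among Nakamura and Obi, alphabetically by surname: Nakamura before Obi.
Full order: Romero, Salazar, Beaumont, Petrov, Osei, Sato, Nakamura, Obi.

Romero, Salazar, Beaumont, Petrov, Osei, Sato, Nakamura, Obi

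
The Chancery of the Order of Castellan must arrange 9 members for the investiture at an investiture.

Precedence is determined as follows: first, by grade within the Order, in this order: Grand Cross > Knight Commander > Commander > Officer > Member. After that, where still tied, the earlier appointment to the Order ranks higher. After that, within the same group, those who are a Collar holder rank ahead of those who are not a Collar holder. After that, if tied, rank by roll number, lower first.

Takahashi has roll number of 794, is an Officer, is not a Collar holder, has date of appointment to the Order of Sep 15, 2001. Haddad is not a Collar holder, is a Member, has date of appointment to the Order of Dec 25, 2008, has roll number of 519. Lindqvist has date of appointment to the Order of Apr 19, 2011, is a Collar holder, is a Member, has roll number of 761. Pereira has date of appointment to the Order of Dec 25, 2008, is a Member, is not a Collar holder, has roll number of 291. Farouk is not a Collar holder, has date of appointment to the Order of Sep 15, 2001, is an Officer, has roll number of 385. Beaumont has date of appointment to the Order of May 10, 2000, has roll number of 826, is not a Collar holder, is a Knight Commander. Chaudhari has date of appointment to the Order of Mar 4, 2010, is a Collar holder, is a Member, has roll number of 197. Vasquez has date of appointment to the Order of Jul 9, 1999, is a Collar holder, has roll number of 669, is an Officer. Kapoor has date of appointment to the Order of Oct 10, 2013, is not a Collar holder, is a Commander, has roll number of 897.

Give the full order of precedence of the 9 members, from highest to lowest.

Beaumont, Kapoor, Vasquez, Farouk, Takahashi, Pereira, Haddad, Chaudhari, Lindqvist

By grade within the Order: Beaumont (Knight Commander); then Kapoor (Commander); then Vasquez, Farouk and Takahashi (Officer); then Pereira, Haddad, Chaudhari and Lindqvist (Member).
Among Vasquez, Farouk and Takahashi, by date of appointment to the Order (earlier first): Vasquez (Jul 9, 1999) before Farouk and Takahashi (Sep 15, 2001).
Farouk and Takahashi are each not a Collar holder, so the next rule applies.
Among Farouk and Takahashi, by roll number (lower first): Farouk (385) before Takahashi (794).
Among Pereira, Haddad, Chaudhari and Lindqvist, by date of appointment to the Order (earlier first): Pereira and Haddad (Dec 25, 2008) before Chaudhari (Mar 4, 2010) before Lindqvist (Apr 19, 2011).
Pereira and Haddad are each not a Collar holder, so the next rule applies.
Among Pereira and Haddad, by roll number (lower first): Pereira (291) before Haddad (519).
Full order: Beaumont, Kapoor, Vasquez, Farouk, Takahashi, Pereira, Haddad, Chaudhari, Lindqvist.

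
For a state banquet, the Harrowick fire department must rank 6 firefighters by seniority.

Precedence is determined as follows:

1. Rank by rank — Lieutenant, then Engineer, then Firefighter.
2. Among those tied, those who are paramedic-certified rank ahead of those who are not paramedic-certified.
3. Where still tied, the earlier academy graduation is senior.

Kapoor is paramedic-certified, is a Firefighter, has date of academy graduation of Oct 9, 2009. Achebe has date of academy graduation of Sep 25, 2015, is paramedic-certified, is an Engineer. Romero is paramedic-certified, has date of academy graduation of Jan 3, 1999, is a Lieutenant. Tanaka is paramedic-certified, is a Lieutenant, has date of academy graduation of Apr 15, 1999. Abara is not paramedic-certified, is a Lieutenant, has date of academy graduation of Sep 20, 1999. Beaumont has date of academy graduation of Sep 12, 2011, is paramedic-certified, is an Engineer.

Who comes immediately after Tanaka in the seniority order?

By rank: Romero, Tanaka and Abara (Lieutenant); then Beaumont and Achebe (Engineer); then Kapoor (Firefighter).
Among Romero, Tanaka and Abara, paramedic-certified before not paramedic-certified: Romero and Tanaka (paramedic-certified) before Abara (not paramedic-certified).
Among Romero and Tanaka, by date of academy graduation (earlier first): Romero (Jan 3, 1999) before Tanaka (Apr 15, 1999).
Beaumont and Achebe are each paramedic-certified, so the next rule applies.
Among Beaumont and Achebe, by date of academy graduation (earlier first): Beaumont (Sep 12, 2011) before Achebe (Sep 25, 2015).
Order: Romero, Tanaka, Abara, Beaumont, Achebe, Kapoor.

Abara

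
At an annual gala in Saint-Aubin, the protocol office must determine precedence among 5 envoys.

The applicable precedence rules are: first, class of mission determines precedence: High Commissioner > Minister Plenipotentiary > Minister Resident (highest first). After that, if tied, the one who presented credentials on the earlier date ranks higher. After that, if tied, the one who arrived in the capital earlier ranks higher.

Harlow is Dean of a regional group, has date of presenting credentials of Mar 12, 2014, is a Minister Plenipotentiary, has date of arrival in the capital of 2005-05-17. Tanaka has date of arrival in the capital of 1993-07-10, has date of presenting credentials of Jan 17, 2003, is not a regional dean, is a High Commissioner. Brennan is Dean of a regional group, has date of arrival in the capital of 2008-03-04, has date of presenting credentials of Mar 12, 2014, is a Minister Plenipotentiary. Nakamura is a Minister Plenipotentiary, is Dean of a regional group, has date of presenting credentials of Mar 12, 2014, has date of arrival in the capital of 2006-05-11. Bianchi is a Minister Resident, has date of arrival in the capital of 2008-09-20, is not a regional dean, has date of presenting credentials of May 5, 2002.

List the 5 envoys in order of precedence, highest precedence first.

Tanaka, Harlow, Nakamura, Brennan, Bianchi

By class of mission: Tanaka (High Commissioner); then Harlow, Nakamura and Brennan (Minister Plenipotentiary); then Bianchi (Minister Resident).
Harlow, Nakamura and Brennan all have date of presenting credentials Mar 12, 2014, so the next rule applies.
Among Harlow, Nakamura and Brennan, by date of arrival in the capital (earlier first): Harlow (2005-05-17) before Nakamura (2006-05-11) before Brennan (2008-03-04).
Full order: Tanaka, Harlow, Nakamura, Brennan, Bianchi.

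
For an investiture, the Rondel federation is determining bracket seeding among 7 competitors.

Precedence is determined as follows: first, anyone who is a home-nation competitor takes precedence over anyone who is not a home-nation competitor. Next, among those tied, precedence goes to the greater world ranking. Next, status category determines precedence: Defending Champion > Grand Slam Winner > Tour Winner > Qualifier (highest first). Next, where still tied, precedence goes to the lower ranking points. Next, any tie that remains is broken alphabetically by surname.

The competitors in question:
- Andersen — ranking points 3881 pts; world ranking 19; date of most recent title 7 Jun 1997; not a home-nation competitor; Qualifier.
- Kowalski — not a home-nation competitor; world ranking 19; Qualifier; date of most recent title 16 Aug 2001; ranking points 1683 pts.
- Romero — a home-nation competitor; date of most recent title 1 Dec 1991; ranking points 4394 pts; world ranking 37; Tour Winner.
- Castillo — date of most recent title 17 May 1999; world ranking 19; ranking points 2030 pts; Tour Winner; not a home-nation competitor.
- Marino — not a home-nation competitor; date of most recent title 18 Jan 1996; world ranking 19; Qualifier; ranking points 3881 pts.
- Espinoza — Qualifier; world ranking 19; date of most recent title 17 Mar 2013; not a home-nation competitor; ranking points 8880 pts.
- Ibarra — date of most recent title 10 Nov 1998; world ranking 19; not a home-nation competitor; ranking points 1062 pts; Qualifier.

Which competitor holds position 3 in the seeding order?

Ibarra

By the first rule: Romero (a home-nation competitor); then Castillo, Ibarra, Kowalski, Andersen, Marino and Espinoza (each not a home-nation competitor).
Castillo, Ibarra, Kowalski, Andersen, Marino and Espinoza all have world ranking 19, so the next rule applies.
Among Castillo, Ibarra, Kowalski, Andersen, Marino and Espinoza, by status category: Castillo (Tour Winner) before Ibarra, Kowalski, Andersen, Marino and Espinoza (Qualifier).
Among Ibarra, Kowalski, Andersen, Marino and Espinoza, by ranking points (lower first): Ibarra (1062 pts) before Kowalski (1683 pts) before Andersen and Marino (3881 pts) before Espinoza (8880 pts).
Among Andersen and Marino, alphabetically by surname: Andersen before Marino.
Order: Romero, Castillo, Ibarra, Kowalski, Andersen, Marino, Espinoza.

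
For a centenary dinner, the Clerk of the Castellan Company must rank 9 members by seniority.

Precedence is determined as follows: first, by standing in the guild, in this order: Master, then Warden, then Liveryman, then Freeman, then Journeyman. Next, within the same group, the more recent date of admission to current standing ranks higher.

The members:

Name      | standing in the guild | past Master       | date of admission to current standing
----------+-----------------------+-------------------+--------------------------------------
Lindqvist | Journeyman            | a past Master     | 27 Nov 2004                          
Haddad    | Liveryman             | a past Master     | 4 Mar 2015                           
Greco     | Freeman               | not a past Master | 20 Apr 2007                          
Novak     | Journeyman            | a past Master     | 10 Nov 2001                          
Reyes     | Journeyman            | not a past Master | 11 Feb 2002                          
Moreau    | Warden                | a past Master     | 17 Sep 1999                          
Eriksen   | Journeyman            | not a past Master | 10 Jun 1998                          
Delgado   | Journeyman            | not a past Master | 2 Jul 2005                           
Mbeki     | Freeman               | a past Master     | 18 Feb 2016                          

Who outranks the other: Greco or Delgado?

Greco

By standing in the guild: Moreau (Warden); then Haddad (Liveryman); then Mbeki and Greco (Freeman); then Delgado, Lindqvist, Reyes, Novak and Eriksen (Journeyman).
Among Mbeki and Greco, by date of admission to current standing (later first): Mbeki (18 Feb 2016) before Greco (20 Apr 2007).
Among Delgado, Lindqvist, Reyes, Novak and Eriksen, by date of admission to current standing (later first): Delgado (2 Jul 2005) before Lindqvist (27 Nov 2004) before Reyes (11 Feb 2002) before Novak (10 Nov 2001) before Eriksen (10 Jun 1998).
So Greco takes precedence.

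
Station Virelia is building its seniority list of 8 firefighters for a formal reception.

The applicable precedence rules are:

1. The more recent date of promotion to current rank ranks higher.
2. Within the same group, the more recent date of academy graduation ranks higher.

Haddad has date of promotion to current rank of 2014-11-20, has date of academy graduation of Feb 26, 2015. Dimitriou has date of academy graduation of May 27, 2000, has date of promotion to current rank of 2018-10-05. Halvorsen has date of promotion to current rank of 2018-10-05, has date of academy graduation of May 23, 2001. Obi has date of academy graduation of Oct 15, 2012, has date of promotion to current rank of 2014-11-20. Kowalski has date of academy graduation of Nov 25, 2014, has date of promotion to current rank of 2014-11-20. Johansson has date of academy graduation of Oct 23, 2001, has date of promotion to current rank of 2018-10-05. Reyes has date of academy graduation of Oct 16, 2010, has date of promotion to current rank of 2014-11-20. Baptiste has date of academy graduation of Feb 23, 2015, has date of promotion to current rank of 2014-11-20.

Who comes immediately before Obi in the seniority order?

By date of promotion to current rank (later first): Johansson, Halvorsen and Dimitriou (each 2018-10-05); then Haddad, Baptiste, Kowalski, Obi and Reyes (each 2014-11-20).
Among Johansson, Halvorsen and Dimitriou, by date of academy graduation (later first): Johansson (Oct 23, 2001) before Halvorsen (May 23, 2001) before Dimitriou (May 27, 2000).
Among Haddad, Baptiste, Kowalski, Obi and Reyes, by date of academy graduation (later first): Haddad (Feb 26, 2015) before Baptiste (Feb 23, 2015) before Kowalski (Nov 25, 2014) before Obi (Oct 15, 2012) before Reyes (Oct 16, 2010).
Order: Johansson, Halvorsen, Dimitriou, Haddad, Baptiste, Kowalski, Obi, Reyes.

Kowalski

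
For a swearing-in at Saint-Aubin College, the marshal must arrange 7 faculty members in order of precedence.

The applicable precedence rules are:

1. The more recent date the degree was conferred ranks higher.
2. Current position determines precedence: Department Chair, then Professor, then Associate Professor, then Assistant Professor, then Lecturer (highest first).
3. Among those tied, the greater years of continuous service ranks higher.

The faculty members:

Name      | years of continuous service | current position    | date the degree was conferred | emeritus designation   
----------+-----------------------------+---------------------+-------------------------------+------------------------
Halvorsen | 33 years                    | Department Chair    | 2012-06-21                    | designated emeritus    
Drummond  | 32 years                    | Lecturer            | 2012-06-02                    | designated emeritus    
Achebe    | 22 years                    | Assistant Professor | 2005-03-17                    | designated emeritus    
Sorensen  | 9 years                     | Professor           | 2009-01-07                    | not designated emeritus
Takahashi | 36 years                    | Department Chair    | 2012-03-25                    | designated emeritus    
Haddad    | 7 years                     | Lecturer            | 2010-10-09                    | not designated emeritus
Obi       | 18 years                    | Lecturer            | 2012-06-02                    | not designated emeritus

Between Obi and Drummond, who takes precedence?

Drummond

By date the degree was conferred (later first): Halvorsen (2012-06-21); then Drummond and Obi (both 2012-06-02); then Takahashi (2012-03-25); then Haddad (2010-10-09); then Sorensen (2009-01-07); then Achebe (2005-03-17).
Drummond and Obi are each Lecturer, so the next rule applies.
Among Drummond and Obi, by years of continuous service (higher first): Drummond (32 years) before Obi (18 years).
So Drummond takes precedence.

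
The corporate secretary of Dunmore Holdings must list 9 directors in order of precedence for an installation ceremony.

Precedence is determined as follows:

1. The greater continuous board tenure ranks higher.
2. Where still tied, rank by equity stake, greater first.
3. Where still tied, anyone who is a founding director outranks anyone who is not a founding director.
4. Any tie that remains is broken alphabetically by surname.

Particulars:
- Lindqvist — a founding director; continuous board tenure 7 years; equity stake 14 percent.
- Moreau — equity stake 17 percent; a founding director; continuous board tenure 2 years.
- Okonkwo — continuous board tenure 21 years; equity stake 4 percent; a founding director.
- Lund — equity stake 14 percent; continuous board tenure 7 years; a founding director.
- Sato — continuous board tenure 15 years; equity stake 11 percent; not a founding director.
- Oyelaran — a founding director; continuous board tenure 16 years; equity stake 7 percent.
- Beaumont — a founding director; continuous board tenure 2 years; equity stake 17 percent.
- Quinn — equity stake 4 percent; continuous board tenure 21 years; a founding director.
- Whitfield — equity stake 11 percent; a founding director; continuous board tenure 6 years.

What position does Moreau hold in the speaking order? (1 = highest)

By continuous board tenure (higher first): Okonkwo and Quinn (both 21 years); then Oyelaran (16 years); then Sato (15 years); then Lindqvist and Lund (both 7 years); then Whitfield (6 years); then Beaumont and Moreau (both 2 years).
Okonkwo and Quinn both have equity stake 4 percent, so the next rule applies.
Okonkwo and Quinn are each a founding director, so the next rule applies.
Among Okonkwo and Quinn, alphabetically by surname: Okonkwo before Quinn.
Lindqvist and Lund both have equity stake 14 percent, so the next rule applies.
Lindqvist and Lund are each a founding director, so the next rule applies.
Among Lindqvist and Lund, alphabetically by surname: Lindqvist before Lund.
Beaumont and Moreau both have equity stake 17 percent, so the next rule applies.
Beaumont and Moreau are each a founding director, so the next rule applies.
Among Beaumont and Moreau, alphabetically by surname: Beaumont before Moreau.
Order: Okonkwo, Quinn, Oyelaran, Sato, Lindqvist, Lund, Whitfield, Beaumont, Moreau. So position 9.

9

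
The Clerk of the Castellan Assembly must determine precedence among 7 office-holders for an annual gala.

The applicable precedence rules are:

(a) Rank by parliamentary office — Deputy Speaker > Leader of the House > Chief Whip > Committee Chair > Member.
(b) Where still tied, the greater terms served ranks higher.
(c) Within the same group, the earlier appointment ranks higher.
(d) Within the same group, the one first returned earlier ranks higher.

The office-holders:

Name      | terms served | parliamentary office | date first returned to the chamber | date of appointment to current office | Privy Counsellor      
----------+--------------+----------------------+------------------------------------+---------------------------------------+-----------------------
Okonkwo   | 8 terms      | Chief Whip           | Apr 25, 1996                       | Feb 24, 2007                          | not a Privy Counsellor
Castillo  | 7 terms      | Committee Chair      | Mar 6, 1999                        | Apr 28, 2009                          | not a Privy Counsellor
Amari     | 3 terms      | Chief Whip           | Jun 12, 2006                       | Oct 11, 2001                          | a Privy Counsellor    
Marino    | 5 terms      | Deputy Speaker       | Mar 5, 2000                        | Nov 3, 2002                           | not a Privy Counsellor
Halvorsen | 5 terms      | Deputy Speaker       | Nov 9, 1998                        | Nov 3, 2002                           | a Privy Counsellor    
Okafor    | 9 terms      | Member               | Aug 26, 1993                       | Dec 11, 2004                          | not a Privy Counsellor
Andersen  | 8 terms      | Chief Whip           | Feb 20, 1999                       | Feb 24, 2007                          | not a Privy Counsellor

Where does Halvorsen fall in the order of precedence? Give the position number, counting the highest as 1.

1

By parliamentary office: Halvorsen and Marino (Deputy Speaker); then Okonkwo, Andersen and Amari (Chief Whip); then Castillo (Committee Chair); then Okafor (Member).
Halvorsen and Marino both have terms served 5 terms, so the next rule applies.
Halvorsen and Marino both have date of appointment to current office Nov 3, 2002, so the next rule applies.
Among Halvorsen and Marino, by date first returned to the chamber (earlier first): Halvorsen (Nov 9, 1998) before Marino (Mar 5, 2000).
Among Okonkwo, Andersen and Amari, by terms served (higher first): Okonkwo and Andersen (8 terms) before Amari (3 terms).
Okonkwo and Andersen both have date of appointment to current office Feb 24, 2007, so the next rule applies.
Among Okonkwo and Andersen, by date first returned to the chamber (earlier first): Okonkwo (Apr 25, 1996) before Andersen (Feb 20, 1999).
Order: Halvorsen, Marino, Okonkwo, Andersen, Amari, Castillo, Okafor. So position 1.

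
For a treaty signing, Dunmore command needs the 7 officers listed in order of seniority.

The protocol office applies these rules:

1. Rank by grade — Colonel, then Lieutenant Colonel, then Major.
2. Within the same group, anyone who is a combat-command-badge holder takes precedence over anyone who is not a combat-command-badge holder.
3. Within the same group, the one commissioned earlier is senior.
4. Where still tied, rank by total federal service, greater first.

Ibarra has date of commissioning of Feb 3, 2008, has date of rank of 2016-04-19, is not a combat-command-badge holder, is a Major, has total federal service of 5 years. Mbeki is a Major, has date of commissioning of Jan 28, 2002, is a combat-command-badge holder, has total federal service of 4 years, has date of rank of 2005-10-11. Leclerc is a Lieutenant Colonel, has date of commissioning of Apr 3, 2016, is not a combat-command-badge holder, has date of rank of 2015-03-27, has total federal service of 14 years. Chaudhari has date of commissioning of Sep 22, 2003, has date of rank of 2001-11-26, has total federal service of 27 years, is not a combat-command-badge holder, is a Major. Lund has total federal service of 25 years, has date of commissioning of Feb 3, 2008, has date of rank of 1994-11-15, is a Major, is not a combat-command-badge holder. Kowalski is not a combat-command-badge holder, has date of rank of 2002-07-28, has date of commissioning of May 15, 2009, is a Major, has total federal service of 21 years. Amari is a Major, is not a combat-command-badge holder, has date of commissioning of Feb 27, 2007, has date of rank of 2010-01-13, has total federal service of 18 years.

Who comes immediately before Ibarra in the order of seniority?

By grade: Leclerc (Lieutenant Colonel); then Mbeki, Chaudhari, Amari, Lund, Ibarra and Kowalski (Major).
Among Mbeki, Chaudhari, Amari, Lund, Ibarra and Kowalski, a combat-command-badge holder before not a combat-command-badge holder: Mbeki (a combat-command-badge holder) before Chaudhari, Amari, Lund, Ibarra and Kowalski (not a combat-command-badge holder).
Among Chaudhari, Amari, Lund, Ibarra and Kowalski, by date of commissioning (earlier first): Chaudhari (Sep 22, 2003) before Amari (Feb 27, 2007) before Lund and Ibarra (Feb 3, 2008) before Kowalski (May 15, 2009).
Among Lund and Ibarra, by total federal service (higher first): Lund (25 years) before Ibarra (5 years).
Order: Leclerc, Mbeki, Chaudhari, Amari, Lund, Ibarra, Kowalski.

Lund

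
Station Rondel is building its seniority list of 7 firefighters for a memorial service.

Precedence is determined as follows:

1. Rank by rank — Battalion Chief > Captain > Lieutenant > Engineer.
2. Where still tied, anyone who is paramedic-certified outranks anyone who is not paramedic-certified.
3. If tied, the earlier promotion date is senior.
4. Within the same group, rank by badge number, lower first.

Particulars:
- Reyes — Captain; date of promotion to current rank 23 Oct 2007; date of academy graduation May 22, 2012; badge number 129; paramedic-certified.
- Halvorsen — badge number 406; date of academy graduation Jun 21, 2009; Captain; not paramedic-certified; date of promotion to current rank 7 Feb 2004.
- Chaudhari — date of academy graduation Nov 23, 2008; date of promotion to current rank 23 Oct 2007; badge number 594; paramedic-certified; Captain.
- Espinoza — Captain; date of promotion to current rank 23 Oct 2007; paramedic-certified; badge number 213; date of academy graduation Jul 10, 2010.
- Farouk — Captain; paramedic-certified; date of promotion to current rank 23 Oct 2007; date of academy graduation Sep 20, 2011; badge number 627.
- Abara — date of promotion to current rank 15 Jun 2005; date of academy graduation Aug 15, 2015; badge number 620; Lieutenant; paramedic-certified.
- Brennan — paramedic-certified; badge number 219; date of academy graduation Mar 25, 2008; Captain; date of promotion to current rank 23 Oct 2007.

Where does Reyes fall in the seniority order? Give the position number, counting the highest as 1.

1

By rank: Reyes, Espinoza, Brennan, Chaudhari, Farouk and Halvorsen (Captain); then Abara (Lieutenant).
Among Reyes, Espinoza, Brennan, Chaudhari, Farouk and Halvorsen, paramedic-certified before not paramedic-certified: Reyes, Espinoza, Brennan, Chaudhari and Farouk (paramedic-certified) before Halvorsen (not paramedic-certified).
Reyes, Espinoza, Brennan, Chaudhari and Farouk all have date of promotion to current rank 23 Oct 2007, so the next rule applies.
Among Reyes, Espinoza, Brennan, Chaudhari and Farouk, by badge number (lower first): Reyes (129) before Espinoza (213) before Brennan (219) before Chaudhari (594) before Farouk (627).
Order: Reyes, Espinoza, Brennan, Chaudhari, Farouk, Halvorsen, Abara. So position 1.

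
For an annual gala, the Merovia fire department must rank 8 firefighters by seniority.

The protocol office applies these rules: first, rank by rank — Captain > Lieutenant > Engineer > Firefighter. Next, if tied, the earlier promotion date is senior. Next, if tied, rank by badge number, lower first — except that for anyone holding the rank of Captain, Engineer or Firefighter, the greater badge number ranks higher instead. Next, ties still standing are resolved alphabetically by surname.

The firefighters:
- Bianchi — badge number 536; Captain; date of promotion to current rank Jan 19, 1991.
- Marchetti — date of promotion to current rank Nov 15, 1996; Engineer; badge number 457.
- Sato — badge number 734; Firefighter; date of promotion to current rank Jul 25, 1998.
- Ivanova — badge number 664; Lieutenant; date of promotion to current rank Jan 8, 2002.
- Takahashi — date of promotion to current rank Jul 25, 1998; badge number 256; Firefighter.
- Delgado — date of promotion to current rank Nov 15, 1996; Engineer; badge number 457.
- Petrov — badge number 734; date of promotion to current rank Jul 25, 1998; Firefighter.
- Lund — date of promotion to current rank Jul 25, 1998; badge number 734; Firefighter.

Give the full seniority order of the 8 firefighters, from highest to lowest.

Bianchi, Ivanova, Delgado, Marchetti, Lund, Petrov, Sato, Takahashi

By rank: Bianchi (Captain); then Ivanova (Lieutenant); then Delgado and Marchetti (Engineer); then Lund, Petrov, Sato and Takahashi (Firefighter).
Delgado and Marchetti both have date of promotion to current rank Nov 15, 1996, so the next rule applies.
Delgado and Marchetti both have badge number 457, so the next rule applies.
Among Delgado and Marchetti, alphabetically by surname: Delgado before Marchetti.
Lund, Petrov, Sato and Takahashi all have date of promotion to current rank Jul 25, 1998, so the next rule applies.
Among Lund, Petrov, Sato and Takahashi, by badge number (higher first) (reversed rule for this group): Lund, Petrov and Sato (734) before Takahashi (256).
Among Lund, Petrov and Sato, alphabetically by surname: Lund before Petrov before Sato.
Full order: Bianchi, Ivanova, Delgado, Marchetti, Lund, Petrov, Sato, Takahashi.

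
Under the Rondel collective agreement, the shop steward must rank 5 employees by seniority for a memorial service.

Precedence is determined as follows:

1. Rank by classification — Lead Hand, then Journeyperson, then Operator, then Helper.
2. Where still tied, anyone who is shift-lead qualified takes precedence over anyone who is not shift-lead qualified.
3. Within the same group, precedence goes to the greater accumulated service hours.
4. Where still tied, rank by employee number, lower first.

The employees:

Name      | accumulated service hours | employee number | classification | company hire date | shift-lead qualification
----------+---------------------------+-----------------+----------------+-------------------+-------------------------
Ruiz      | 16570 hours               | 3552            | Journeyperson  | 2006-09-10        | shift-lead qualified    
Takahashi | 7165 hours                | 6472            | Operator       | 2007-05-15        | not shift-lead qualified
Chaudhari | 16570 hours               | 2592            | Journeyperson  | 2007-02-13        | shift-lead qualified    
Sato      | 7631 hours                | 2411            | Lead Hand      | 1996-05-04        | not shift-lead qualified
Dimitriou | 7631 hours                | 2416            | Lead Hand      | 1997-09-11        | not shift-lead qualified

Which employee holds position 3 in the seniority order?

By classification: Sato and Dimitriou (Lead Hand); then Chaudhari and Ruiz (Journeyperson); then Takahashi (Operator).
Sato and Dimitriou are each not shift-lead qualified, so the next rule applies.
Sato and Dimitriou both have accumulated service hours 7631 hours, so the next rule applies.
Among Sato and Dimitriou, by employee number (lower first): Sato (2411) before Dimitriou (2416).
Chaudhari and Ruiz are each shift-lead qualified, so the next rule applies.
Chaudhari and Ruiz both have accumulated service hours 16570 hours, so the next rule applies.
Among Chaudhari and Ruiz, by employee number (lower first): Chaudhari (2592) before Ruiz (3552).
Order: Sato, Dimitriou, Chaudhari, Ruiz, Takahashi.

Chaudhari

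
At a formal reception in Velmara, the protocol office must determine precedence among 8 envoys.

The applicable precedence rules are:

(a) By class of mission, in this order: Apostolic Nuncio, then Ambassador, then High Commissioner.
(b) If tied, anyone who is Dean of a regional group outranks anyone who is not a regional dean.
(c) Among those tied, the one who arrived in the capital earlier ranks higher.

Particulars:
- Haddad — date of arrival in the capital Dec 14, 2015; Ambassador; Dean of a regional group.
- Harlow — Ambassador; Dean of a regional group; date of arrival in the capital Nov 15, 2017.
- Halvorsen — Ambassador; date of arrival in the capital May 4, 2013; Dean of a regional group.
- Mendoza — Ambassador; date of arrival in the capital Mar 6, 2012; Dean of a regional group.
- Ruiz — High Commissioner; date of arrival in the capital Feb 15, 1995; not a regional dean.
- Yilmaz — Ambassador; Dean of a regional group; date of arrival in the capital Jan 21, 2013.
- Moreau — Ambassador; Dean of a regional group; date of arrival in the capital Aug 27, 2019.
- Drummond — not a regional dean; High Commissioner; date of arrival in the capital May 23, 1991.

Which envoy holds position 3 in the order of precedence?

Halvorsen

By class of mission: Mendoza, Yilmaz, Halvorsen, Haddad, Harlow and Moreau (Ambassador); then Drummond and Ruiz (High Commissioner).
Mendoza, Yilmaz, Halvorsen, Haddad, Harlow and Moreau are each Dean of a regional group, so the next rule applies.
Among Mendoza, Yilmaz, Halvorsen, Haddad, Harlow and Moreau, by date of arrival in the capital (earlier first): Mendoza (Mar 6, 2012) before Yilmaz (Jan 21, 2013) before Halvorsen (May 4, 2013) before Haddad (Dec 14, 2015) before Harlow (Nov 15, 2017) before Moreau (Aug 27, 2019).
Drummond and Ruiz are each not a regional dean, so the next rule applies.
Among Drummond and Ruiz, by date of arrival in the capital (earlier first): Drummond (May 23, 1991) before Ruiz (Feb 15, 1995).
Order: Mendoza, Yilmaz, Halvorsen, Haddad, Harlow, Moreau, Drummond, Ruiz.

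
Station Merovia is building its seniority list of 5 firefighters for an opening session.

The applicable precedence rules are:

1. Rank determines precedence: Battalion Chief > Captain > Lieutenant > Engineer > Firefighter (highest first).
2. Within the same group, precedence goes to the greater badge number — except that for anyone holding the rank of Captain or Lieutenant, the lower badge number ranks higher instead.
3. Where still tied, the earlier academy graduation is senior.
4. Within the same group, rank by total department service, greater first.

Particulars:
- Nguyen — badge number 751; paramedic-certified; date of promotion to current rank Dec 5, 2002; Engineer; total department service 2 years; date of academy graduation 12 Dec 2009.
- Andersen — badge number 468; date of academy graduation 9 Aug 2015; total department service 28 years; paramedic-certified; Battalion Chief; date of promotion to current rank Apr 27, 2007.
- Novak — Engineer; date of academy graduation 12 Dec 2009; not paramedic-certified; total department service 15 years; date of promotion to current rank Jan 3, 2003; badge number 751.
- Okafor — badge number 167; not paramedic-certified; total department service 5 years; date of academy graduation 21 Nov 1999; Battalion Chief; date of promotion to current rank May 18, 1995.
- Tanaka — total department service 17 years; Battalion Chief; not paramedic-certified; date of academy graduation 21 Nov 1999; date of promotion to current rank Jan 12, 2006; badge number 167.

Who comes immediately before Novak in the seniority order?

By rank: Andersen, Tanaka and Okafor (Battalion Chief); then Novak and Nguyen (Engineer).
Among Andersen, Tanaka and Okafor, by badge number (higher first): Andersen (468) before Tanaka and Okafor (167).
Tanaka and Okafor both have date of academy graduation 21 Nov 1999, so the next rule applies.
Among Tanaka and Okafor, by total department service (higher first): Tanaka (17 years) before Okafor (5 years).
Novak and Nguyen both have badge number 751, so the next rule applies.
Novak and Nguyen both have date of academy graduation 12 Dec 2009, so the next rule applies.
Among Novak and Nguyen, by total department service (higher first): Novak (15 years) before Nguyen (2 years).
Order: Andersen, Tanaka, Okafor, Novak, Nguyen.

Okafor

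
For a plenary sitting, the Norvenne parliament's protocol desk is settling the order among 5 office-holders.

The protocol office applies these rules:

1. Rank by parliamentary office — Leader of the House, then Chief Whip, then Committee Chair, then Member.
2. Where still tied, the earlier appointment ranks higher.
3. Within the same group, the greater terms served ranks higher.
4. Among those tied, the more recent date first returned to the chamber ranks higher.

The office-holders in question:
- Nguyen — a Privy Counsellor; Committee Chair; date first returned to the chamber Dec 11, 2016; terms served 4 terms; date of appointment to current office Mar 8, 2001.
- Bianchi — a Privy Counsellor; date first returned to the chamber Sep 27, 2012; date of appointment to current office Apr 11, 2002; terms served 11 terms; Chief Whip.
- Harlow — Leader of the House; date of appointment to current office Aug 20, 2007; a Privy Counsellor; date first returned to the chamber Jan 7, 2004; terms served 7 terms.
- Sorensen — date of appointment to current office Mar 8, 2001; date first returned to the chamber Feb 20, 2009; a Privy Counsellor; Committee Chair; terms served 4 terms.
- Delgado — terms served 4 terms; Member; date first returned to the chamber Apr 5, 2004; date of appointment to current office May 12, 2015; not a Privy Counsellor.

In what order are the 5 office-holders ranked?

By parliamentary office: Harlow (Leader of the House); then Bianchi (Chief Whip); then Nguyen and Sorensen (Committee Chair); then Delgado (Member).
Nguyen and Sorensen both have date of appointment to current office Mar 8, 2001, so the next rule applies.
Nguyen and Sorensen both have terms served 4 terms, so the next rule applies.
Among Nguyen and Sorensen, by date first returned to the chamber (later first): Nguyen (Dec 11, 2016) before Sorensen (Feb 20, 2009).
Full order: Harlow, Bianchi, Nguyen, Sorensen, Delgado.

Harlow, Bianchi, Nguyen, Sorensen, Delgado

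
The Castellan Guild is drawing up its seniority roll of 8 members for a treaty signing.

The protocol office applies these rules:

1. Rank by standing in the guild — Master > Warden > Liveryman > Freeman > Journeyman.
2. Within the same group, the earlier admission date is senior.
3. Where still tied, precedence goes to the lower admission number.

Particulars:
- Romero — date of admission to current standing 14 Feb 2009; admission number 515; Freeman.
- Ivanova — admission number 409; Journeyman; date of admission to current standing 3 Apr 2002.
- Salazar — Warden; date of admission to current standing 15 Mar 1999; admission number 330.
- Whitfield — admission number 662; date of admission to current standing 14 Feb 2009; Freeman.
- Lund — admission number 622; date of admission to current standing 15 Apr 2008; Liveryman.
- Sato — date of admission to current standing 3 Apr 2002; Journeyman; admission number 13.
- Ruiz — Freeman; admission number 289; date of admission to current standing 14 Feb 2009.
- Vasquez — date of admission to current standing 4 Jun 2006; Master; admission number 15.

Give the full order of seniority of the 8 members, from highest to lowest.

Vasquez, Salazar, Lund, Ruiz, Romero, Whitfield, Sato, Ivanova

By standing in the guild: Vasquez (Master); then Salazar (Warden); then Lund (Liveryman); then Ruiz, Romero and Whitfield (Freeman); then Sato and Ivanova (Journeyman).
Ruiz, Romero and Whitfield all have date of admission to current standing 14 Feb 2009, so the next rule applies.
Among Ruiz, Romero and Whitfield, by admission number (lower first): Ruiz (289) before Romero (515) before Whitfield (662).
Sato and Ivanova both have date of admission to current standing 3 Apr 2002, so the next rule applies.
Among Sato and Ivanova, by admission number (lower first): Sato (13) before Ivanova (409).
Full order: Vasquez, Salazar, Lund, Ruiz, Romero, Whitfield, Sato, Ivanova.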